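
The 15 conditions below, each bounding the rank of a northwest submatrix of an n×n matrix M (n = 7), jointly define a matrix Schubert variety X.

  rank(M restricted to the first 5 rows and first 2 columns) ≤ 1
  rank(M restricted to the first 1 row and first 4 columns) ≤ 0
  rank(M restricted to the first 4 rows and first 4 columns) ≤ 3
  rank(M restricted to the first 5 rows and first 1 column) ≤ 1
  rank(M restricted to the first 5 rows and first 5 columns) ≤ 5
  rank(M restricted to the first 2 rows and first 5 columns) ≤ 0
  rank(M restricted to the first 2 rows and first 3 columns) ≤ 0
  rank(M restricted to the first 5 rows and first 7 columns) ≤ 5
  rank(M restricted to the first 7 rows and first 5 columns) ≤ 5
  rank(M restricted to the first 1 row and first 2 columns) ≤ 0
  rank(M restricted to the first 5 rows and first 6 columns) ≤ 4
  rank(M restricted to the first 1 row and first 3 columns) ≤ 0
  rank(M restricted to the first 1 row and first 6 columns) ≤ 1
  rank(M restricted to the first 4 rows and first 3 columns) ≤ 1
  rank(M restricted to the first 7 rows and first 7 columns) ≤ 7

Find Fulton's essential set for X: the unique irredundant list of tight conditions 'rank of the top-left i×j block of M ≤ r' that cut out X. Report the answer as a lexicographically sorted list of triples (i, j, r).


Propagating the 15 rank bounds to every northwest block:

  R[1]: 0  0  0  0  0  1  1
  R[2]: 0  0  0  0  0  1  2
  R[3]: 1  1  1  1  1  2  3
  R[4]: 1  1  1  2  2  3  4
  R[5]: 1  1  2  3  3  4  5
  R[6]: 1  2  3  4  4  5  6
  R[7]: 1  2  3  4  5  6  7

so w = (6, 7, 1, 4, 3, 2, 5).

Rothe diagram D(w) (13 cells), 3 SE-corners (essential conditions):

[(2, 5, 0), (4, 3, 1), (5, 2, 1)]


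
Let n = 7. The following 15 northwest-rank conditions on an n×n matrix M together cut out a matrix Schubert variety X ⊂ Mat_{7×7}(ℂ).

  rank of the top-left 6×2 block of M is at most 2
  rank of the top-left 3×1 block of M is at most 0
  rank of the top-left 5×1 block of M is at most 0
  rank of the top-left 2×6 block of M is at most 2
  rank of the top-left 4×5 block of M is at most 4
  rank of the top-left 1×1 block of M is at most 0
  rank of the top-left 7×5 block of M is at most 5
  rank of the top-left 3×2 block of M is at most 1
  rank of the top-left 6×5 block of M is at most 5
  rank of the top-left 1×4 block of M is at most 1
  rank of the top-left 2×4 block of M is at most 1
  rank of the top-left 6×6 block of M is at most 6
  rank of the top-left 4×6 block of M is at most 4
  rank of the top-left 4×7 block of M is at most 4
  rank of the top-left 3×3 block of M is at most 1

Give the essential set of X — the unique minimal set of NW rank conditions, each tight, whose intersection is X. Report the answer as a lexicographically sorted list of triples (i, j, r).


Propagating the 15 rank bounds to every northwest block:

  i=1: 0  1  1  1  1  1  1
  i=2: 0  1  1  1  2  2  2
  i=3: 0  1  1  2  3  3  3
  i=4: 0  1  2  3  4  4  4
  i=5: 0  1  2  3  4  5  5
  i=6: 1  2  3  4  5  6  6
  i=7: 1  2  3  4  5  6  7

the unique w with this rank table is (2, 5, 4, 3, 6, 1, 7).

D(w) has 8 cells with 3 SE-corners; essential set:

[(2, 4, 1), (3, 3, 1), (5, 1, 0)]


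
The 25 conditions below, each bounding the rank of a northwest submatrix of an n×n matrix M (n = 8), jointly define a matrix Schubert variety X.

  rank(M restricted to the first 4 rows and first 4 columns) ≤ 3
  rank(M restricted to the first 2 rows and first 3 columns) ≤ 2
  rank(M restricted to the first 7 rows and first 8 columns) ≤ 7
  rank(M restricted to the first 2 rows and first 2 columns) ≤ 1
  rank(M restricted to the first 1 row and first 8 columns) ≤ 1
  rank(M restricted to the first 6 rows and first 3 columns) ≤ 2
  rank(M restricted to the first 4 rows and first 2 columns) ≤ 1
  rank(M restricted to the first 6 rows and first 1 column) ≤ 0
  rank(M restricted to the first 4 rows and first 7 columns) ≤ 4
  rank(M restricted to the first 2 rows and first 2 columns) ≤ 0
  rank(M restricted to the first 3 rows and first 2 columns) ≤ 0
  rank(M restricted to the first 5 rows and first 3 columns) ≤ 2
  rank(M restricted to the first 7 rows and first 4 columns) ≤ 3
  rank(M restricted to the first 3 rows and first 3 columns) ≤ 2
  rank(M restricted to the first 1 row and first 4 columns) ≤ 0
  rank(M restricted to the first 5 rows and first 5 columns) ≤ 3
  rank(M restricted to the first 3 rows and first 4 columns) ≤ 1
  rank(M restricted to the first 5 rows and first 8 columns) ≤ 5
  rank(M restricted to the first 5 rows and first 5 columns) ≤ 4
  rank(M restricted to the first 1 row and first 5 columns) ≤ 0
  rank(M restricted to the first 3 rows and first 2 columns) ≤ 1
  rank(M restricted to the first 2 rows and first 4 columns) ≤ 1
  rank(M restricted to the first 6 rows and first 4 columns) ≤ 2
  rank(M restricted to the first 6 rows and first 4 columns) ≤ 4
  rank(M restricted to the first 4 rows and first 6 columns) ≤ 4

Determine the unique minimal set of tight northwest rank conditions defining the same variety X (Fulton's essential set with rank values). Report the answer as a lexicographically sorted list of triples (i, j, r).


Propagating the 25 rank bounds to every northwest block:

  row 1: 0  0  0  0  0  1  1  1
  row 2: 0  0  1  1  1  2  2  2
  row 3: 0  0  1  1  2  3  3  3
  row 4: 0  1  2  2  3  4  4  4
  row 5: 0  1  2  2  3  4  5  5
  row 6: 0  1  2  2  3  4  5  6
  row 7: 1  2  3  3  4  5  6  7
  row 8: 1  2  3  4  5  6  7  8

second differences of R give the permutation w = (6, 3, 5, 2, 7, 8, 1, 4).

ℓ(w)=15; the 5 essential cells (i,j,r):

[(1, 5, 0), (3, 2, 0), (3, 4, 1), (6, 1, 0), (6, 4, 2)]


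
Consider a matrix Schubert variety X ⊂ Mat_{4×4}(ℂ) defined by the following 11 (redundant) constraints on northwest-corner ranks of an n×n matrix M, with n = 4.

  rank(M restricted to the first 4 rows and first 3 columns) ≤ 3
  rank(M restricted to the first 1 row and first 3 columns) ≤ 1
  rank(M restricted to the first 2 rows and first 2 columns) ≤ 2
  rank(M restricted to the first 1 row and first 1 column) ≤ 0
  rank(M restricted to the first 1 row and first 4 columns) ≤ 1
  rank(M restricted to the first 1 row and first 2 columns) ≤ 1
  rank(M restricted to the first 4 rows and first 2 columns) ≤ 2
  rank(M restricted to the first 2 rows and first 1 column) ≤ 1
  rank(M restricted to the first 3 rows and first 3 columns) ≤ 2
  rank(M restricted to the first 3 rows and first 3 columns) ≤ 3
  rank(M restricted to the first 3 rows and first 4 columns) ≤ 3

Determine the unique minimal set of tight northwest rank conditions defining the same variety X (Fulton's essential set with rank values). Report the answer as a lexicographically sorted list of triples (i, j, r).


Recovering R(i,j) via the rank-extension bound from the 11 conditions:

  0  1  1  1
  1  2  2  2
  1  2  2  3
  1  2  3  4

hence w(1..4) = (2, 1, 4, 3).

Fulton essential set (2 of the 2 Rothe cells):

[(1, 1, 0), (3, 3, 2)]


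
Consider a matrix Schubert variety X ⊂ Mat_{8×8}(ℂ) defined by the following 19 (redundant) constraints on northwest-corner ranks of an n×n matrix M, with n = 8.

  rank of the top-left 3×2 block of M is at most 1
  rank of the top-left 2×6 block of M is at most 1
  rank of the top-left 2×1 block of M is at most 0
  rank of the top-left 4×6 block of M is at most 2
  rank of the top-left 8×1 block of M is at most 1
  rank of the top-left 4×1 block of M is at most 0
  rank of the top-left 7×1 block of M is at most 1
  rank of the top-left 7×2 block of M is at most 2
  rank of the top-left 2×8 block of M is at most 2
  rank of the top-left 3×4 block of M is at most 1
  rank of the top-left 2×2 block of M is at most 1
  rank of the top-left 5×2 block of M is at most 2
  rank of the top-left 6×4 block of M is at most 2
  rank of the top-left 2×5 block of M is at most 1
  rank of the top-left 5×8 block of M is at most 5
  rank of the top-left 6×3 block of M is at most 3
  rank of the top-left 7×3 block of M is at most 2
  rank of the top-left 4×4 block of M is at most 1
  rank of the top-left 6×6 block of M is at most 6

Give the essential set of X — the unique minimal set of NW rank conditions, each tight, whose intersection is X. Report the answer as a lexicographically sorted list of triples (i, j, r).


Reconstructing r_w from the 19 given conditions:

  i=1: 0 | 1 | 1 | 1 | 1 | 1 | 1 | 1
  i=2: 0 | 1 | 1 | 1 | 1 | 1 | 2 | 2
  i=3: 0 | 1 | 1 | 1 | 2 | 2 | 3 | 3
  i=4: 0 | 1 | 1 | 1 | 2 | 2 | 3 | 4
  i=5: 1 | 2 | 2 | 2 | 3 | 3 | 4 | 5
  i=6: 1 | 2 | 2 | 2 | 3 | 4 | 5 | 6
  i=7: 1 | 2 | 2 | 3 | 4 | 5 | 6 | 7
  i=8: 1 | 2 | 3 | 4 | 5 | 6 | 7 | 8

reading off 1-entries of Δ²R: w = (2, 7, 5, 8, 1, 6, 4, 3).

Fulton essential set (6 of the 16 Rothe cells):

[(2, 6, 1), (4, 1, 0), (4, 4, 1), (4, 6, 2), (6, 4, 2), (7, 3, 2)]


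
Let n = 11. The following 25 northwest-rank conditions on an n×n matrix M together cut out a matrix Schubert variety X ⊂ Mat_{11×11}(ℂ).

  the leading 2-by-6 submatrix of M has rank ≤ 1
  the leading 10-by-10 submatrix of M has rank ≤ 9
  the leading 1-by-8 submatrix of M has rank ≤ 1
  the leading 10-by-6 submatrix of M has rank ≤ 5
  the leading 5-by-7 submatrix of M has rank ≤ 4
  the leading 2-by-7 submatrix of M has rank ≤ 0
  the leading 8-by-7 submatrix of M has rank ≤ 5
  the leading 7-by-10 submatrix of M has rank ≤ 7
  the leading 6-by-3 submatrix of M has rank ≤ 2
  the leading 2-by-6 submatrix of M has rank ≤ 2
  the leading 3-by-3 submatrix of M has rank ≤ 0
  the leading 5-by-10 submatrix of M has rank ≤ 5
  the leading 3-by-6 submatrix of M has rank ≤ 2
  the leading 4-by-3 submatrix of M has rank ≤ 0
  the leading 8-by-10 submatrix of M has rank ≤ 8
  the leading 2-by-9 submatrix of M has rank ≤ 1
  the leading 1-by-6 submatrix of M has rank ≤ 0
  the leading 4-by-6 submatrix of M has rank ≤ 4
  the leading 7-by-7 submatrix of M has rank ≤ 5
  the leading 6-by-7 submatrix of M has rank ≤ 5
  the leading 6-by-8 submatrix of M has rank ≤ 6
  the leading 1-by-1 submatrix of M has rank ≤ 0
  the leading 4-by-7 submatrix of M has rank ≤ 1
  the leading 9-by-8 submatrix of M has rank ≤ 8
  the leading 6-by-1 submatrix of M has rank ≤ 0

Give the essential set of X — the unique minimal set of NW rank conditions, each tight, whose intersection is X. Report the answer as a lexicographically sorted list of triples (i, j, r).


Computing R[i][j] = min implied NW-rank bound (n=11, 25 conditions):

  0, 0, 0, 0, 0, 0, 0, 1, 1, 1, 1
  0, 0, 0, 0, 0, 0, 0, 1, 1, 2, 2
  0, 0, 0, 1, 1, 1, 1, 2, 2, 3, 3
  0, 0, 0, 1, 1, 1, 1, 2, 3, 4, 4
  0, 1, 1, 2, 2, 2, 2, 3, 4, 5, 5
  0, 1, 2, 3, 3, 3, 3, 4, 5, 6, 6
  1, 2, 3, 4, 4, 4, 4, 5, 6, 7, 7
  1, 2, 3, 4, 5, 5, 5, 6, 7, 8, 8
  1, 2, 3, 4, 5, 5, 6, 7, 8, 9, 9
  1, 2, 3, 4, 5, 5, 6, 7, 8, 9, 10
  1, 2, 3, 4, 5, 6, 7, 8, 9, 10, 11

giving w = (8, 10, 4, 9, 2, 3, 1, 5, 7, 11, 6) via Δ²R.

ℓ(w)=28; the 6 essential cells (i,j,r):

[(2, 7, 0), (2, 9, 1), (4, 3, 0), (4, 7, 1), (6, 1, 0), (10, 6, 5)]


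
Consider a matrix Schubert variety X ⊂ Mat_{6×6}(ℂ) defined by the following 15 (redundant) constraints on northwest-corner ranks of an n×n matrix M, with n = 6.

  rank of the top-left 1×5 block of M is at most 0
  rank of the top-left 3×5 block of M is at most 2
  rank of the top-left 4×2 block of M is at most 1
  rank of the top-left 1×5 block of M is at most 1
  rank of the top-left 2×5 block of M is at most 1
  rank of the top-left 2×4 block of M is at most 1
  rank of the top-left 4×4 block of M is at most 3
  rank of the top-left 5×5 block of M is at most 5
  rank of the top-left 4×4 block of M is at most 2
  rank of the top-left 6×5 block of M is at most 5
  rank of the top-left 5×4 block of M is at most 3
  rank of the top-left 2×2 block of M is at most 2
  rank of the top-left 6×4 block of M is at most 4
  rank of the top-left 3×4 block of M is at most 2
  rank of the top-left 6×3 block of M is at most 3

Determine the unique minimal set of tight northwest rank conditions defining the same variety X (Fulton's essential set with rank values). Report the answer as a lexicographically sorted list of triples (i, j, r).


Computing R[i][j] = min implied NW-rank bound (n=6, 15 conditions):

  row 1: 0, 0, 0, 0, 0, 1
  row 2: 1, 1, 1, 1, 1, 2
  row 3: 1, 1, 2, 2, 2, 3
  row 4: 1, 1, 2, 2, 3, 4
  row 5: 1, 2, 3, 3, 4, 5
  row 6: 1, 2, 3, 4, 5, 6

giving w = (6, 1, 3, 5, 2, 4) via Δ²R.

D(w) has 8 cells with 3 SE-corners; essential set:

[(1, 5, 0), (4, 2, 1), (4, 4, 2)]


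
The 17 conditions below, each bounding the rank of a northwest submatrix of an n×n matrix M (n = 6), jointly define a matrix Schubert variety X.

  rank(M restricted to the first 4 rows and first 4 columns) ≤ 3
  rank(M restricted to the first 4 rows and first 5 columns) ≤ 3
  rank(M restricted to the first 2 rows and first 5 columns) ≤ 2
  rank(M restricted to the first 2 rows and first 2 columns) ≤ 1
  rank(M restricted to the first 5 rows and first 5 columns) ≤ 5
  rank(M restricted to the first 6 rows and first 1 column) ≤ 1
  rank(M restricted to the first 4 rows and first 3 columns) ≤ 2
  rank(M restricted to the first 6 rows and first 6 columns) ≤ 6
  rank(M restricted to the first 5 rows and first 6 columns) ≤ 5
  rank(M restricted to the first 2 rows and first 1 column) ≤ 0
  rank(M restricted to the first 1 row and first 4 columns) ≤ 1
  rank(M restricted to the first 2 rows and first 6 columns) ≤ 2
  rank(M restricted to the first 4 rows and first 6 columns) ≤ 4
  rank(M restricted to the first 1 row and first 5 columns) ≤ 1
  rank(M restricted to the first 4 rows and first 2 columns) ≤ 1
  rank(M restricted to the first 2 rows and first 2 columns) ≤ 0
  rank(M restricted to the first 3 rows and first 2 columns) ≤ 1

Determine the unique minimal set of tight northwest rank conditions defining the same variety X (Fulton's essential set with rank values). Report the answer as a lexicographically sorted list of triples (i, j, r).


Rank table r_w(6×6) implied by the 17 constraints:

  0, 0, 1, 1, 1, 1
  0, 0, 1, 2, 2, 2
  1, 1, 2, 3, 3, 3
  1, 1, 2, 3, 3, 4
  1, 2, 3, 4, 4, 5
  1, 2, 3, 4, 5, 6

giving w = (3, 4, 1, 6, 2, 5) via Δ²R.

ℓ(w)=6; the 3 essential cells (i,j,r):

[(2, 2, 0), (4, 2, 1), (4, 5, 3)]


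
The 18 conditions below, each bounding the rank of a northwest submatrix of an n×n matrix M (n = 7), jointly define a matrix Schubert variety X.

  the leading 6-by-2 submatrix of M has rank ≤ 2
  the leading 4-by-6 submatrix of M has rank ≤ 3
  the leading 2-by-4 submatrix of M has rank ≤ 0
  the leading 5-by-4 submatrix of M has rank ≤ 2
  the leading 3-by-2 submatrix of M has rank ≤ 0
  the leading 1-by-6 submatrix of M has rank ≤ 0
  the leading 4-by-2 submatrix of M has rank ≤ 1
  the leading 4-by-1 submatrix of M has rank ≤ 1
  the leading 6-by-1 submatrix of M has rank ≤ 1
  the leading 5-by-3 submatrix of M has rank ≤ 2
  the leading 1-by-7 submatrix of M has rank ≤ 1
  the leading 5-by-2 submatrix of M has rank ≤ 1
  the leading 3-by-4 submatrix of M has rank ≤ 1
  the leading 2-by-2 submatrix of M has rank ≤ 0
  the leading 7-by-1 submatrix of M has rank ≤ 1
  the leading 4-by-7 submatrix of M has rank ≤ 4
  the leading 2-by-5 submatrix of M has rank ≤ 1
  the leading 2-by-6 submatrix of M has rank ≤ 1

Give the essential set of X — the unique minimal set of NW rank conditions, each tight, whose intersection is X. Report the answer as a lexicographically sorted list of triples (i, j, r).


Rank table r_w(7×7) implied by the 18 constraints:

  R[1]: 0 | 0 | 0 | 0 | 0 | 0 | 1
  R[2]: 0 | 0 | 0 | 0 | 1 | 1 | 2
  R[3]: 0 | 0 | 1 | 1 | 2 | 2 | 3
  R[4]: 1 | 1 | 2 | 2 | 3 | 3 | 4
  R[5]: 1 | 1 | 2 | 2 | 3 | 4 | 5
  R[6]: 1 | 2 | 3 | 3 | 4 | 5 | 6
  R[7]: 1 | 2 | 3 | 4 | 5 | 6 | 7

second differences of R give the permutation w = (7, 5, 3, 1, 6, 2, 4).

ℓ(w)=14; the 5 essential cells (i,j,r):

[(1, 6, 0), (2, 4, 0), (3, 2, 0), (5, 2, 1), (5, 4, 2)]


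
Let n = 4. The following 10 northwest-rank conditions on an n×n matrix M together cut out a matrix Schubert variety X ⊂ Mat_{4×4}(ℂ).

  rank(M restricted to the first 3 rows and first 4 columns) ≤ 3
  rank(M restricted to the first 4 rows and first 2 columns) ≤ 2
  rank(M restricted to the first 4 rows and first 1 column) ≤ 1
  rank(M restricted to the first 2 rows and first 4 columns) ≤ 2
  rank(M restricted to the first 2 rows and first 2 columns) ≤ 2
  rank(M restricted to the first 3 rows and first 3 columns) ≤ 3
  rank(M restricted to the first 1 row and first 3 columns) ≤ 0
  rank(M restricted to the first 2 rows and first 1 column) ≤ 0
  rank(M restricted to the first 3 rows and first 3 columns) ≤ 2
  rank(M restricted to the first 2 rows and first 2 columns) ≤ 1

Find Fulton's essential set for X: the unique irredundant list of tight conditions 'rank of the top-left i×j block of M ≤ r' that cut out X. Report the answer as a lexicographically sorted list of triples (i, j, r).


Propagating the 10 rank bounds to every northwest block:

  row 1: 0  0  0  1
  row 2: 0  1  1  2
  row 3: 1  2  2  3
  row 4: 1  2  3  4

the unique w with this rank table is (4, 2, 1, 3).

Fulton essential set (2 of the 4 Rothe cells):

[(1, 3, 0), (2, 1, 0)]


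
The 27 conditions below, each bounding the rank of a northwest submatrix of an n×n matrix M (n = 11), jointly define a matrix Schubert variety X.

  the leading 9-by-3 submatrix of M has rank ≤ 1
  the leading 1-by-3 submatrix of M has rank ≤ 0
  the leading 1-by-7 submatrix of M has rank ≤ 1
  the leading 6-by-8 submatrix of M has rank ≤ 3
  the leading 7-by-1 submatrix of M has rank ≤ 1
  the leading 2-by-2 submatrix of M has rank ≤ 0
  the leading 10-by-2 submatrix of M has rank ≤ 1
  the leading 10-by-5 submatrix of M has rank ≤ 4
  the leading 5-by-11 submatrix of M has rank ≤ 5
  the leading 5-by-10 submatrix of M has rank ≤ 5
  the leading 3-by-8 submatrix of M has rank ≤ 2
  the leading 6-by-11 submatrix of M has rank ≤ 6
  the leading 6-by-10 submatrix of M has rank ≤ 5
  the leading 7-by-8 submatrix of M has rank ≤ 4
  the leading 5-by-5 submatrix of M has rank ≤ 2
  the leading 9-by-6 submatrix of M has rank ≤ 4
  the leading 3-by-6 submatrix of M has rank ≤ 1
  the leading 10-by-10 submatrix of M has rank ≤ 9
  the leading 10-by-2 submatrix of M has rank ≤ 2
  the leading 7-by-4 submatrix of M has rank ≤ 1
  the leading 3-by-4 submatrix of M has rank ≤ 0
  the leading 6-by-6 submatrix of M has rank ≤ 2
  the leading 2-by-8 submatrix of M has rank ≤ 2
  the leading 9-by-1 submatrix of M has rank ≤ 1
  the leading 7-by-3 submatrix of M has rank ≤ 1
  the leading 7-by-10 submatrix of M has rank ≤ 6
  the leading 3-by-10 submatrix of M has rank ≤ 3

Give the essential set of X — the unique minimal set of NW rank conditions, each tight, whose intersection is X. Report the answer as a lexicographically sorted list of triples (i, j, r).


Computing R[i][j] = min implied NW-rank bound (n=11, 27 conditions):

  R[1]: 0 | 0 | 0 | 0 | 1 | 1 | 1 | 1 | 1 | 1 | 1
  R[2]: 0 | 0 | 0 | 0 | 1 | 1 | 2 | 2 | 2 | 2 | 2
  R[3]: 0 | 0 | 0 | 0 | 1 | 1 | 2 | 2 | 3 | 3 | 3
  R[4]: 1 | 1 | 1 | 1 | 2 | 2 | 3 | 3 | 4 | 4 | 4
  R[5]: 1 | 1 | 1 | 1 | 2 | 2 | 3 | 3 | 4 | 5 | 5
  R[6]: 1 | 1 | 1 | 1 | 2 | 2 | 3 | 3 | 4 | 5 | 6
  R[7]: 1 | 1 | 1 | 1 | 2 | 3 | 4 | 4 | 5 | 6 | 7
  R[8]: 1 | 1 | 1 | 2 | 3 | 4 | 5 | 5 | 6 | 7 | 8
  R[9]: 1 | 1 | 1 | 2 | 3 | 4 | 5 | 6 | 7 | 8 | 9
  R[10]: 1 | 1 | 2 | 3 | 4 | 5 | 6 | 7 | 8 | 9 | 10
  R[11]: 1 | 2 | 3 | 4 | 5 | 6 | 7 | 8 | 9 | 10 | 11

reading off 1-entries of Δ²R: w = (5, 7, 9, 1, 10, 11, 6, 4, 8, 3, 2).

|D(w)|=33, |Ess(w)|=8:

[(3, 4, 0), (3, 6, 1), (3, 8, 2), (6, 6, 2), (6, 8, 3), (7, 4, 1), (9, 3, 1), (10, 2, 1)]


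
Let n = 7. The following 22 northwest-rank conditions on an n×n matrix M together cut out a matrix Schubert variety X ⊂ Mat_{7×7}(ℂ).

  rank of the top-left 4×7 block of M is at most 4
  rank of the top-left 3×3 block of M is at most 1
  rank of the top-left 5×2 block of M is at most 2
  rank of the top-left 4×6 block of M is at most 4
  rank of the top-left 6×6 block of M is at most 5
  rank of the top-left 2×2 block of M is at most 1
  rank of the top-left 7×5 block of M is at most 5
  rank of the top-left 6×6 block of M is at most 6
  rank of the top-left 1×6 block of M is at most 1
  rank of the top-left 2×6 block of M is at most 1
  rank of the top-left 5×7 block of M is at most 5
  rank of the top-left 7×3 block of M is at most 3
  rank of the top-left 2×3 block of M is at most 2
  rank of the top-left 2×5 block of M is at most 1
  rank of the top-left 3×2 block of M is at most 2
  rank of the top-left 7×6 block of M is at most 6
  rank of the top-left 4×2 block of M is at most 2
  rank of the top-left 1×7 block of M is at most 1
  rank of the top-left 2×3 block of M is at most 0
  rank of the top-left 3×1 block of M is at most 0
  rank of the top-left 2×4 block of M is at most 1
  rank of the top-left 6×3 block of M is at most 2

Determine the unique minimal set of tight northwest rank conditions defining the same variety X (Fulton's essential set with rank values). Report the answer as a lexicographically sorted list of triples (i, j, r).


Rank table r_w(7×7) implied by the 22 constraints:

  row 1: 0, 0, 0, 1, 1, 1, 1
  row 2: 0, 0, 0, 1, 1, 1, 2
  row 3: 0, 1, 1, 2, 2, 2, 3
  row 4: 1, 2, 2, 3, 3, 3, 4
  row 5: 1, 2, 2, 3, 4, 4, 5
  row 6: 1, 2, 2, 3, 4, 5, 6
  row 7: 1, 2, 3, 4, 5, 6, 7

reading off 1-entries of Δ²R: w = (4, 7, 2, 1, 5, 6, 3).

4 SE-corners of the 11-cell Rothe diagram give Ess(w):

[(2, 3, 0), (2, 6, 1), (3, 1, 0), (6, 3, 2)]


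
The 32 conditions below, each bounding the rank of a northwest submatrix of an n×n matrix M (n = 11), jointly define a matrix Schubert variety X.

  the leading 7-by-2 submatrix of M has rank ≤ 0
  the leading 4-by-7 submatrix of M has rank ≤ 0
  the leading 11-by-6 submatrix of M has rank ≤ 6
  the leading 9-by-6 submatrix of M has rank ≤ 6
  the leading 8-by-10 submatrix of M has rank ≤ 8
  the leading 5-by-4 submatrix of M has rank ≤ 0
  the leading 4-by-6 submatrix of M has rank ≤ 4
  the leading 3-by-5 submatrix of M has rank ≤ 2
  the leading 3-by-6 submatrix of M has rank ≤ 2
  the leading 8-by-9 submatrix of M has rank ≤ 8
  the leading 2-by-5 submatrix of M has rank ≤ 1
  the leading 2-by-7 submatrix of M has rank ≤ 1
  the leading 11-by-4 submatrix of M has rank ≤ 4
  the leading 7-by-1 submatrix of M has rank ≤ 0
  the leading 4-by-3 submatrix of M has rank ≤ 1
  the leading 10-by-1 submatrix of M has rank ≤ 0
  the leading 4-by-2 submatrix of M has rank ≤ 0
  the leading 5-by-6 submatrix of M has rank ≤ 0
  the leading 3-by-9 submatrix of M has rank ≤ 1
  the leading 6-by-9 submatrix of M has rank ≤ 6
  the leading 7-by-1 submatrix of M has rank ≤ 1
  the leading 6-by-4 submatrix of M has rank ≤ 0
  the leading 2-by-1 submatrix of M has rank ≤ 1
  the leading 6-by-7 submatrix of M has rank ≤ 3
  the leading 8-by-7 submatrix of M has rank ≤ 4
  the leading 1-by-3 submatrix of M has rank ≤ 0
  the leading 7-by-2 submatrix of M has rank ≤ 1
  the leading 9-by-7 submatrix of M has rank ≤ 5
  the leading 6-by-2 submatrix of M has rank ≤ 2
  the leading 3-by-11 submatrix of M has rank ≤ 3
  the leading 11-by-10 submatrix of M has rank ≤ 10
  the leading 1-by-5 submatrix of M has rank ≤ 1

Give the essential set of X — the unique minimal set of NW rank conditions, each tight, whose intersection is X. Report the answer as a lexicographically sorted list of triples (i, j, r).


Propagating the 32 rank bounds to every northwest block:

  R[1]: 0 | 0 | 0 | 0 | 0 | 0 | 0 | 1 | 1 | 1 | 1
  R[2]: 0 | 0 | 0 | 0 | 0 | 0 | 0 | 1 | 1 | 2 | 2
  R[3]: 0 | 0 | 0 | 0 | 0 | 0 | 0 | 1 | 1 | 2 | 3
  R[4]: 0 | 0 | 0 | 0 | 0 | 0 | 0 | 1 | 2 | 3 | 4
  R[5]: 0 | 0 | 0 | 0 | 0 | 0 | 1 | 2 | 3 | 4 | 5
  R[6]: 0 | 0 | 0 | 0 | 1 | 1 | 2 | 3 | 4 | 5 | 6
  R[7]: 0 | 0 | 1 | 1 | 2 | 2 | 3 | 4 | 5 | 6 | 7
  R[8]: 0 | 1 | 2 | 2 | 3 | 3 | 4 | 5 | 6 | 7 | 8
  R[9]: 0 | 1 | 2 | 3 | 4 | 4 | 5 | 6 | 7 | 8 | 9
  R[10]: 0 | 1 | 2 | 3 | 4 | 5 | 6 | 7 | 8 | 9 | 10
  R[11]: 1 | 2 | 3 | 4 | 5 | 6 | 7 | 8 | 9 | 10 | 11

hence w(1..11) = (8, 10, 11, 9, 7, 5, 3, 2, 4, 6, 1).

D(w) has 45 cells with 6 SE-corners; essential set:

[(3, 9, 1), (4, 7, 0), (5, 6, 0), (6, 4, 0), (7, 2, 0), (10, 1, 0)]


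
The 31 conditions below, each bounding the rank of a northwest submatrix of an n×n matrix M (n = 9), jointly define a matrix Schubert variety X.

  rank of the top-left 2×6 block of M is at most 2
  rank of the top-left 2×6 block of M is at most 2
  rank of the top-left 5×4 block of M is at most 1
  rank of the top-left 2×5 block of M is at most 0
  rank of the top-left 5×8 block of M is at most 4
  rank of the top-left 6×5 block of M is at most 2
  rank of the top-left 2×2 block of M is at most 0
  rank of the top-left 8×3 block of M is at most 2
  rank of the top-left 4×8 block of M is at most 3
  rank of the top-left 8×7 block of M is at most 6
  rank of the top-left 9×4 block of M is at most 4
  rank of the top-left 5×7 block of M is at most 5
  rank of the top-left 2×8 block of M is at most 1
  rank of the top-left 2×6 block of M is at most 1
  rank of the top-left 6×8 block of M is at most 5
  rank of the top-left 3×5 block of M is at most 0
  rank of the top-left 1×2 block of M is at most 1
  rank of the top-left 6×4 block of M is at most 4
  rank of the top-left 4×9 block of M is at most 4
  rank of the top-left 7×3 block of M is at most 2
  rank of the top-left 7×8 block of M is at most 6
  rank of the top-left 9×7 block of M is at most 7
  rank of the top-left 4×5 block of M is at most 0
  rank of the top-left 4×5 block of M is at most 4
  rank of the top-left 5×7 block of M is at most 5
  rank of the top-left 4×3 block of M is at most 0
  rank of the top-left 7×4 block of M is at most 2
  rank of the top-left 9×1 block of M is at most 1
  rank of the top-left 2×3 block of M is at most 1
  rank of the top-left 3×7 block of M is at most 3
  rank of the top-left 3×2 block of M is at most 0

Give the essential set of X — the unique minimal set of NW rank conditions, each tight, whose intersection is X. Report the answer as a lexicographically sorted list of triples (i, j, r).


Recovering R(i,j) via the rank-extension bound from the 31 conditions:

  0 0 0 0 0 1 1 1 1
  0 0 0 0 0 1 1 1 2
  0 0 0 0 0 1 2 2 3
  0 0 0 0 0 1 2 3 4
  1 1 1 1 1 2 3 4 5
  1 2 2 2 2 3 4 5 6
  1 2 2 2 3 4 5 6 7
  1 2 2 3 4 5 6 7 8
  1 2 3 4 5 6 7 8 9

so w = (6, 9, 7, 8, 1, 2, 5, 4, 3).

|D(w)|=25, |Ess(w)|=4:

[(2, 8, 1), (4, 5, 0), (7, 4, 2), (8, 3, 2)]


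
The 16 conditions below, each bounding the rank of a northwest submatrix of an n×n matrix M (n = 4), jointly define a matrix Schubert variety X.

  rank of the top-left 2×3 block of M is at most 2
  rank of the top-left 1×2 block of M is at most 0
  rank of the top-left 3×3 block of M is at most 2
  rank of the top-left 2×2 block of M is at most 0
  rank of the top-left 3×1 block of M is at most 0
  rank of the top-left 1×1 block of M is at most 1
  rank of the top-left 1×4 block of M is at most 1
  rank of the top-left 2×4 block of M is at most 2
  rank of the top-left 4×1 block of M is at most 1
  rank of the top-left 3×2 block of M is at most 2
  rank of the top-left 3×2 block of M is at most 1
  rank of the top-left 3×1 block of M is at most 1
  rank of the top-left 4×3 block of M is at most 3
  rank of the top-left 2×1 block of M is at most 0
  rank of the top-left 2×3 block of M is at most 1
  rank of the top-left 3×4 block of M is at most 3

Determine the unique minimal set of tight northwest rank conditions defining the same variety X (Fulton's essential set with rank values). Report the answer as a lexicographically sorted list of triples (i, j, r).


Reconstructing r_w from the 16 given conditions:

  0  0  1  1
  0  0  1  2
  0  1  2  3
  1  2  3  4

the unique w with this rank table is (3, 4, 2, 1).

D(w) has 5 cells with 2 SE-corners; essential set:

[(2, 2, 0), (3, 1, 0)]


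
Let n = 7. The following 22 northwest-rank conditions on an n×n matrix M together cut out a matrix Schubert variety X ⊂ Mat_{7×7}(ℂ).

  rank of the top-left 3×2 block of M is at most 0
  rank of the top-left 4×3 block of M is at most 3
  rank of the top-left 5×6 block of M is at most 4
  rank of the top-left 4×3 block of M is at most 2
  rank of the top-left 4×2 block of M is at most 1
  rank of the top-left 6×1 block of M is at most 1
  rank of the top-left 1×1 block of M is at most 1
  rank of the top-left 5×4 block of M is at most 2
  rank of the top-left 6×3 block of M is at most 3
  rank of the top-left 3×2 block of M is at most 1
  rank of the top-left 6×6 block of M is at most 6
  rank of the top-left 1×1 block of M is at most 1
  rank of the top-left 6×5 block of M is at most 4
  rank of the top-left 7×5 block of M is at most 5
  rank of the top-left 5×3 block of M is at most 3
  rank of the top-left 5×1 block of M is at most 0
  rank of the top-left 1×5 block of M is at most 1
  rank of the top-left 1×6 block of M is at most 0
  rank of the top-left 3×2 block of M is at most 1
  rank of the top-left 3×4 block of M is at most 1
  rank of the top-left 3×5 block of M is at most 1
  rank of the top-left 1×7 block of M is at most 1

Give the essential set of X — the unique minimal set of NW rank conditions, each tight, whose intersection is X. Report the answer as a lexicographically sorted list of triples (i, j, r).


Rank table r_w(7×7) implied by the 22 constraints:

  i=1: 0, 0, 0, 0, 0, 0, 1
  i=2: 0, 0, 1, 1, 1, 1, 2
  i=3: 0, 0, 1, 1, 1, 2, 3
  i=4: 0, 1, 2, 2, 2, 3, 4
  i=5: 0, 1, 2, 2, 3, 4, 5
  i=6: 1, 2, 3, 3, 4, 5, 6
  i=7: 1, 2, 3, 4, 5, 6, 7

second differences of R give the permutation w = (7, 3, 6, 2, 5, 1, 4).

Fulton essential set (5 of the 15 Rothe cells):

[(1, 6, 0), (3, 2, 0), (3, 5, 1), (5, 1, 0), (5, 4, 2)]


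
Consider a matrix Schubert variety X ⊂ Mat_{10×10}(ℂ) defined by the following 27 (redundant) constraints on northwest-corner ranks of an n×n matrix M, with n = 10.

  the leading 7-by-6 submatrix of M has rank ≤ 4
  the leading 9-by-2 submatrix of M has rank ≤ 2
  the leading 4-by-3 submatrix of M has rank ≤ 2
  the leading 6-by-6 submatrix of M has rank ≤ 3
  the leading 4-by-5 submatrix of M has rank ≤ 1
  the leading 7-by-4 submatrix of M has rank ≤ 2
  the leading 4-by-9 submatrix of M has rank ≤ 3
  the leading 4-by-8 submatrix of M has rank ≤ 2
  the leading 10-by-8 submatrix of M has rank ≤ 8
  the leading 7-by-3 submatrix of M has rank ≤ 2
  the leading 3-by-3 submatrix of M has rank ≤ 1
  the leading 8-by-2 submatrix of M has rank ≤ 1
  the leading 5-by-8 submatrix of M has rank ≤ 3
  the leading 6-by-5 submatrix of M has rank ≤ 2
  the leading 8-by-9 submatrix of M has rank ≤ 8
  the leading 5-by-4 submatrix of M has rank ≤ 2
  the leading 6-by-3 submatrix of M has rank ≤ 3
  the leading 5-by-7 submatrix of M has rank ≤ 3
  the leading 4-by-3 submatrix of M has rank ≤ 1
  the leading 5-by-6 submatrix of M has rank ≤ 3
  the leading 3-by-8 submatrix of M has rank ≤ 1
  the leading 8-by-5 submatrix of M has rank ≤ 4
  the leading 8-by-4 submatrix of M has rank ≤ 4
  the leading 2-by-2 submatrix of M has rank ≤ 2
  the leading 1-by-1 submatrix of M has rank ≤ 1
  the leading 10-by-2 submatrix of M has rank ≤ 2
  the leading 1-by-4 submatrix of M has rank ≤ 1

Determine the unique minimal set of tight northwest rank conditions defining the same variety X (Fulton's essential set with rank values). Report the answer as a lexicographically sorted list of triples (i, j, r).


Rank table r_w(10×10) implied by the 27 constraints:

  1 | 1 | 1 | 1 | 1 | 1 | 1 | 1 | 1 | 1
  1 | 1 | 1 | 1 | 1 | 1 | 1 | 1 | 2 | 2
  1 | 1 | 1 | 1 | 1 | 1 | 1 | 1 | 2 | 3
  1 | 1 | 1 | 1 | 1 | 2 | 2 | 2 | 3 | 4
  1 | 1 | 2 | 2 | 2 | 3 | 3 | 3 | 4 | 5
  1 | 1 | 2 | 2 | 2 | 3 | 4 | 4 | 5 | 6
  1 | 1 | 2 | 2 | 3 | 4 | 5 | 5 | 6 | 7
  1 | 1 | 2 | 3 | 4 | 5 | 6 | 6 | 7 | 8
  1 | 2 | 3 | 4 | 5 | 6 | 7 | 7 | 8 | 9
  1 | 2 | 3 | 4 | 5 | 6 | 7 | 8 | 9 | 10

hence w(1..10) = (1, 9, 10, 6, 3, 7, 5, 4, 2, 8).

Fulton essential set (5 of the 25 Rothe cells):

[(3, 8, 1), (4, 5, 1), (6, 5, 2), (7, 4, 2), (8, 2, 1)]


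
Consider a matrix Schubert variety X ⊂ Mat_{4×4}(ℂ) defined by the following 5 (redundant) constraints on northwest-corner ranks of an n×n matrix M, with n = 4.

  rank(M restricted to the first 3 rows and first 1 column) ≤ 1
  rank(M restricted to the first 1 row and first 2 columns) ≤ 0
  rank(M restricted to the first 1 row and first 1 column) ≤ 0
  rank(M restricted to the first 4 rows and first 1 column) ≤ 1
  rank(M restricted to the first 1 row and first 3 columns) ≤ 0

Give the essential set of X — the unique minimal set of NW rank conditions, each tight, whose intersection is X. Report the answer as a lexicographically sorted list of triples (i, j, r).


Computing R[i][j] = min implied NW-rank bound (n=4, 5 conditions):

  i=1: 0, 0, 0, 1
  i=2: 1, 1, 1, 2
  i=3: 1, 2, 2, 3
  i=4: 1, 2, 3, 4

the unique w with this rank table is (4, 1, 2, 3).

ℓ(w)=3; the 1 essential cell (i,j,r):

[(1, 3, 0)]


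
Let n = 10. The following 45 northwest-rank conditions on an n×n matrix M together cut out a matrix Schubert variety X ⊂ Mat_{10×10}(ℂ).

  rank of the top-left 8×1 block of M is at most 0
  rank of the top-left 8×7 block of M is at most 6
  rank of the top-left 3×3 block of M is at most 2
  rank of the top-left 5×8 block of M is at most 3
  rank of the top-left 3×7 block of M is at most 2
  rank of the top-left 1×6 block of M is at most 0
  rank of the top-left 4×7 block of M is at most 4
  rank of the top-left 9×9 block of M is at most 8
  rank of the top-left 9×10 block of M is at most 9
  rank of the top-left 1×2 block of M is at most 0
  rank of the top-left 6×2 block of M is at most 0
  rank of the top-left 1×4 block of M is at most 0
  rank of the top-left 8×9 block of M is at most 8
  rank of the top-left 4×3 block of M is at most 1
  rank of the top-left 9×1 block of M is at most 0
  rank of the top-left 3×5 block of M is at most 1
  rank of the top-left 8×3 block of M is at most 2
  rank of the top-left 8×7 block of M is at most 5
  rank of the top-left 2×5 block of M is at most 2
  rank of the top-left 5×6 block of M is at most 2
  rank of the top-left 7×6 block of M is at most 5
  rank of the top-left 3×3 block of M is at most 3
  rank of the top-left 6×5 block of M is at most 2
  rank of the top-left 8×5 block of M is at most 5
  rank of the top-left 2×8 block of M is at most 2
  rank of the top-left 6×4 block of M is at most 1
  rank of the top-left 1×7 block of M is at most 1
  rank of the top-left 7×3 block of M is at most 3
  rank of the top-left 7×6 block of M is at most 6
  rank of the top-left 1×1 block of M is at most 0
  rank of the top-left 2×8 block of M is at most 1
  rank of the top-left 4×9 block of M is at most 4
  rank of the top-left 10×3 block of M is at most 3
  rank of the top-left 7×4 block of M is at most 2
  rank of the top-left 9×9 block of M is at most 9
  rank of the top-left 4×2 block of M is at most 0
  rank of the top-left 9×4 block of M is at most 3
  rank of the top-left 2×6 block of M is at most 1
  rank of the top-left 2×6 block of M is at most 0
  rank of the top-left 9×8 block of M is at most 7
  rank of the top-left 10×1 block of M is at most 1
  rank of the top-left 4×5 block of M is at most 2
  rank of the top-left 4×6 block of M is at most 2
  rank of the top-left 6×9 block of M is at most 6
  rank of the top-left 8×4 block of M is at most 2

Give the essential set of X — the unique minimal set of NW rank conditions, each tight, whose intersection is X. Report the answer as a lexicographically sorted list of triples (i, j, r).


Propagating the 45 rank bounds to every northwest block:

  row 1: 0, 0, 0, 0, 0, 0, 1, 1, 1, 1
  row 2: 0, 0, 0, 0, 0, 0, 1, 1, 2, 2
  row 3: 0, 0, 1, 1, 1, 1, 2, 2, 3, 3
  row 4: 0, 0, 1, 1, 2, 2, 3, 3, 4, 4
  row 5: 0, 0, 1, 1, 2, 2, 3, 3, 4, 5
  row 6: 0, 0, 1, 1, 2, 3, 4, 4, 5, 6
  row 7: 0, 1, 2, 2, 3, 4, 5, 5, 6, 7
  row 8: 0, 1, 2, 2, 3, 4, 5, 6, 7, 8
  row 9: 0, 1, 2, 3, 4, 5, 6, 7, 8, 9
  row 10: 1, 2, 3, 4, 5, 6, 7, 8, 9, 10

the unique w with this rank table is (7, 9, 3, 5, 10, 6, 2, 8, 4, 1).

Rothe diagram D(w) (30 cells), 8 SE-corners (essential conditions):

[(2, 6, 0), (2, 8, 1), (5, 6, 2), (5, 8, 3), (6, 2, 0), (6, 4, 1), (8, 4, 2), (9, 1, 0)]


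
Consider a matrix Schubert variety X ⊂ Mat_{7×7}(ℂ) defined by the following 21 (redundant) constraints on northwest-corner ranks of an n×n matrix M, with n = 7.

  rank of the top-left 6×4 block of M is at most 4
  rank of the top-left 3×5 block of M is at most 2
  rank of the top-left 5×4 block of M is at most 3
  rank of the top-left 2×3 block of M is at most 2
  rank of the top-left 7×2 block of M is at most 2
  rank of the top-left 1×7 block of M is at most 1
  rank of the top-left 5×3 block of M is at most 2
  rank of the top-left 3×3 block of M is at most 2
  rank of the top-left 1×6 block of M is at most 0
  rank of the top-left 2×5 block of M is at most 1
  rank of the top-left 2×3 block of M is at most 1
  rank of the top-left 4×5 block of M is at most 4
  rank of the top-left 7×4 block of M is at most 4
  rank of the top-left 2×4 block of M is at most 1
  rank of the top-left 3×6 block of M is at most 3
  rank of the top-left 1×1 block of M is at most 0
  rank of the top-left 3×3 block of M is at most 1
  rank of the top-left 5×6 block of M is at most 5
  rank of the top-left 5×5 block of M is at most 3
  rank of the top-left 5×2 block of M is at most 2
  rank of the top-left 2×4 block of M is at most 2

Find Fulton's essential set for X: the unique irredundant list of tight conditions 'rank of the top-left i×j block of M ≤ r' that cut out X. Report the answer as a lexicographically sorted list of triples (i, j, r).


The tightest implied rank at each (i,j), from the 21 conditions:

  R[1]: 0 0 0 0 0 0 1
  R[2]: 1 1 1 1 1 1 2
  R[3]: 1 1 1 2 2 2 3
  R[4]: 1 2 2 3 3 3 4
  R[5]: 1 2 2 3 3 4 5
  R[6]: 1 2 3 4 4 5 6
  R[7]: 1 2 3 4 5 6 7

hence w(1..7) = (7, 1, 4, 2, 6, 3, 5).

|D(w)|=10, |Ess(w)|=4:

[(1, 6, 0), (3, 3, 1), (5, 3, 2), (5, 5, 3)]


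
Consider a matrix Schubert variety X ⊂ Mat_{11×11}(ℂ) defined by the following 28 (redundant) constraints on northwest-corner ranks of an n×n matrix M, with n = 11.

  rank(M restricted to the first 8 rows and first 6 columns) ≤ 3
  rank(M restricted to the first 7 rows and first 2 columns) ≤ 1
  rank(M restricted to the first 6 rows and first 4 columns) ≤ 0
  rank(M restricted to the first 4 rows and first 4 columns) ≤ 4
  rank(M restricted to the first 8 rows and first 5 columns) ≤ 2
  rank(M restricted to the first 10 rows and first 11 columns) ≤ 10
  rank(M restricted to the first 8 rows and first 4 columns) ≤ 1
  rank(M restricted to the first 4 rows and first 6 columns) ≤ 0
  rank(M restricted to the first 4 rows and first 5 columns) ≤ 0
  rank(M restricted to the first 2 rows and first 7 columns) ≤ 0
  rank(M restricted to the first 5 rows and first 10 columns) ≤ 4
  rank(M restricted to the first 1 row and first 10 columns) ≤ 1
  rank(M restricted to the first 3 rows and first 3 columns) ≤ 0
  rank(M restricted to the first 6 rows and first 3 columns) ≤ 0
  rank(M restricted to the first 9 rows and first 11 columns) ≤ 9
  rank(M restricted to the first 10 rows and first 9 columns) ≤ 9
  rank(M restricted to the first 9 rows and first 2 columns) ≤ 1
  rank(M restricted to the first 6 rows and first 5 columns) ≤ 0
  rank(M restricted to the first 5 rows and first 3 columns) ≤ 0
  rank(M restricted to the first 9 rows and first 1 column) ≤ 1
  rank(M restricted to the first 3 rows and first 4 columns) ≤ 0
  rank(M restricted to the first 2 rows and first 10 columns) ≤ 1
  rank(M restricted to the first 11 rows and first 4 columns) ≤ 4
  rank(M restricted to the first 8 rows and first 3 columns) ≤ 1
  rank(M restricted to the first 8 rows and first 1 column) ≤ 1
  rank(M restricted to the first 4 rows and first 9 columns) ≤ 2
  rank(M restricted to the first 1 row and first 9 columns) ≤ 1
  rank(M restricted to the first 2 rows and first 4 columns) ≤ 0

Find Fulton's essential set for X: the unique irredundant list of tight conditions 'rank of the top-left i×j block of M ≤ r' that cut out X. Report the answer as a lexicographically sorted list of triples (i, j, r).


Recovering R(i,j) via the rank-extension bound from the 28 conditions:

  i=1: 0 0 0 0 0 0 0 1 1 1 1
  i=2: 0 0 0 0 0 0 0 1 1 1 2
  i=3: 0 0 0 0 0 0 1 2 2 2 3
  i=4: 0 0 0 0 0 0 1 2 2 3 4
  i=5: 0 0 0 0 0 1 2 3 3 4 5
  i=6: 0 0 0 0 0 1 2 3 4 5 6
  i=7: 1 1 1 1 1 2 3 4 5 6 7
  i=8: 1 1 1 1 2 3 4 5 6 7 8
  i=9: 1 1 2 2 3 4 5 6 7 8 9
  i=10: 1 2 3 3 4 5 6 7 8 9 10
  i=11: 1 2 3 4 5 6 7 8 9 10 11

second differences of R give the permutation w = (8, 11, 7, 10, 6, 9, 1, 5, 3, 2, 4).

ℓ(w)=43; the 7 essential cells (i,j,r):

[(2, 7, 0), (2, 10, 1), (4, 6, 0), (4, 9, 2), (6, 5, 0), (8, 4, 1), (9, 2, 1)]
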